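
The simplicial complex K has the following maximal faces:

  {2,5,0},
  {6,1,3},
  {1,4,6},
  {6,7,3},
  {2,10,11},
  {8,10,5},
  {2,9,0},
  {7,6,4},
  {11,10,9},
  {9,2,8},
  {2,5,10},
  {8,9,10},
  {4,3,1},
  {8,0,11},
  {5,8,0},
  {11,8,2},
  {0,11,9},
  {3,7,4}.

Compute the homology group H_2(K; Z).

H_2 ≅ Z.

Take the total order 0 < 1 < 2 < 3 < 4 < 5 < 6 < 7 < 8 < 9 < 10 < 11 on the vertex set. Then K (dimension 2) consists of the simplices:

  0-simplices (12): [0], [1], [2], [3], [4], [5], [6], [7], [8], [9], [10], [11]
  1-simplices (27): (27 of them)
  2-simplices (18): (18 of them)

Hence C_0 ≅ Z^12, C_1 ≅ Z^27, C_2 ≅ Z^18.

Boundary ∂_1: C_1 → C_0 sends each edge [p,q] (with p < q) to q − p.
As a 12×27 matrix over Z this has rank 10, with invariant factors (1,1,1,1,1,1,1,1,1,1).

The boundary map ∂_2: C_2 → C_1 acts by ∂[p,q,r] = [q,r] − [p,r] + [p,q]. For instance
  ∂[1,4,6] = [4,6] − [1,6] + [1,4],
  ∂[1,3,4] = [3,4] − [1,4] + [1,3].
As a 27×18 matrix over Z this has rank 17, with invariant factors (1,1,1,1,1,1,1,1,1,1,1,1,1,1,1,1,2).

From H_k ≅ ker(∂_k) / im(∂_{k+1}) we obtain:

  H_2: rank ker ∂_2 − rank ∂_3 = (18 − 17) − 0 = 1, and there is no ∂_3, so H_2 ≅ Z.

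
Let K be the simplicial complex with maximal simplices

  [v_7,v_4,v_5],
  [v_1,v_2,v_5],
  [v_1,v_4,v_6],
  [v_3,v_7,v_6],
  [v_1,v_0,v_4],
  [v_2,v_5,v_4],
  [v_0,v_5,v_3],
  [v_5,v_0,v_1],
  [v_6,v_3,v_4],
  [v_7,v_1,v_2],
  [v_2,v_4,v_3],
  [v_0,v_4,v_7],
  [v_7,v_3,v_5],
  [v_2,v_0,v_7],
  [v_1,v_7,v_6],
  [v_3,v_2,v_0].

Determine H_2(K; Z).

H_2 ≅ Z.

Fix the vertex order v_0 < v_1 < v_2 < v_3 < v_4 < v_5 < v_6 < v_7 and write every simplex with vertices in increasing order. Then dim K = 2 and the simplices of K are:

  0-simplices (8): [v_0], [v_1], [v_2], [v_3], [v_4], [v_5], [v_6], [v_7]
  1-simplices (24): (24 of them)
  2-simplices (16): (16 of them)

giving chain groups C_0 ≅ Z^8, C_1 ≅ Z^24, C_2 ≅ Z^16.

∂_1: C_1 → C_0 sends each edge [p,q] (with p < q) to q − p. For instance
  ∂[v_2,v_4] = [v_4] − [v_2].
As a 8×24 matrix over Z this has rank 7, with invariant factors (1,1,1,1,1,1,1).

Boundary ∂_2: C_2 → C_1 maps a triangle to the signed sum of its edges. For instance
  ∂[v_0,v_1,v_5] = [v_1,v_5] − [v_0,v_5] + [v_0,v_1],
  ∂[v_0,v_1,v_4] = [v_1,v_4] − [v_0,v_4] + [v_0,v_1].
The 24×16 boundary matrix has rank 15 and Smith normal form diag(1,1,1,1,1,1,1,1,1,1,1,1,1,1,1).

Now H_k = ker ∂_k / im ∂_{k+1}, so:

  H_2: rank ker ∂_2 − rank ∂_3 = (16 − 15) − 0 = 1, and there is no ∂_3, so H_2 = Z.

(K is a triangulation of the torus T^2.)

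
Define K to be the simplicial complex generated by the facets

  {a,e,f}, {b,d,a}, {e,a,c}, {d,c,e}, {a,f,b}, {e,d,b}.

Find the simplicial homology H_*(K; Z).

Fix the vertex order a < b < c < d < e < f and write every simplex with vertices in increasing order. Then dim K = 2 and the simplices of K are:

  0-simplices (6): a, b, c, d, e, f
  1-simplices (12): ab, ac, ad, ae, af, bd, be, bf, cd, ce, de, ef
  2-simplices (6): abd, abf, ace, aef, bde, cde

giving chain groups C_0 ≅ Z^6, C_1 ≅ Z^12, C_2 ≅ Z^6.

Boundary ∂_1: C_1 → C_0 is given by ∂[p,q] = [q] − [p].
This gives a 6×12 integer matrix of rank 5; reducing to Smith normal form yields diagonal entries (1,1,1,1,1).

∂_2: C_2 → C_1 maps a triangle to the signed sum of its edges. For instance
  ∂aef = ef − af + ae,
  ∂bde = de − be + bd.
This gives a 12×6 integer matrix of rank 6; reducing to Smith normal form yields diagonal entries (1,1,1,1,1,1).

From H_k ≅ ker(∂_k) / im(∂_{k+1}) we obtain:

  H_0: rank C_0 − rank ∂_1 = 6 − 5 = 1, and the invariant factors of ∂_1 are all 1, so H_0 ≅ Z.
  H_1: rank ker ∂_1 − rank ∂_2 = (12 − 5) − 6 = 1, and the invariant factors of ∂_2 are all 1, so H_1 ≅ Z.
  H_2: rank ker ∂_2 − rank ∂_3 = (6 − 6) − 0 = 0, and there is no ∂_3, so H_2 ≅ 0.

(K is a triangulation of the cylinder S^1 x I.)

H_0 = Z,  H_1 = Z,  H_2 = 0.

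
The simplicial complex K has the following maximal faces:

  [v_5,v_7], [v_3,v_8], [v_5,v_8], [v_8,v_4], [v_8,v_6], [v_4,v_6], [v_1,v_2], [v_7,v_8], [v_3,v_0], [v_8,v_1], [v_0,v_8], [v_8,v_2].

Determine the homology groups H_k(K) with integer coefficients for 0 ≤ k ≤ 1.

Order the vertices as v_0 < v_1 < v_2 < v_3 < v_4 < v_5 < v_6 < v_7 < v_8. Listing each simplex with vertices in this order, K has dimension 1 with simplices:

  0-simplices (9): [v_0], [v_1], [v_2], [v_3], [v_4], [v_5], [v_6], [v_7], [v_8]
  1-simplices (12): [v_0,v_3], [v_0,v_8], [v_1,v_2], [v_1,v_8], [v_2,v_8], [v_3,v_8], [v_4,v_6], [v_4,v_8], [v_5,v_7], [v_5,v_8], [v_6,v_8], [v_7,v_8]

so the chain groups are C_0 ≅ Z^9, C_1 ≅ Z^12.

The boundary map ∂_1: C_1 → C_0 is given by ∂[p,q] = [q] − [p]. For instance
  ∂[v_0,v_8] = [v_8] − [v_0].
The resulting 9×12 matrix has rank 8, and its Smith normal form has invariant factors (1,1,1,1,1,1,1,1).

From H_k ≅ ker(∂_k) / im(∂_{k+1}) we obtain:

  H_0: rank C_0 − rank ∂_1 = 9 − 8 = 1, and the invariant factors of ∂_1 are all 1, so H_0 = Z.
  H_1: rank ker ∂_1 − rank ∂_2 = (12 − 8) − 0 = 4, and there is no ∂_2, so H_1 = Z^4.

(K is a triangulation of a wedge of 4 circles.)

H_0 ≅ Z,  H_1 ≅ Z^4.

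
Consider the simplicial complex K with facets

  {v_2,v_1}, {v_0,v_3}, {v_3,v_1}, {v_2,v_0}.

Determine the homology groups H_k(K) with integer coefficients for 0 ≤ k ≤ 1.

H_0 = Z,  H_1 = Z.

Take the total order v_0 < v_1 < v_2 < v_3 on the vertex set. Then K (dimension 1) consists of the simplices:

  0-simplices (4): [v_0], [v_1], [v_2], [v_3]
  1-simplices (4): [v_0,v_2], [v_0,v_3], [v_1,v_2], [v_1,v_3]

Hence C_0 ≅ Z^4, C_1 ≅ Z^4.

The boundary map ∂_1: C_1 → C_0 sends each edge [p,q] (with p < q) to q − p.
As a 4×4 matrix over Z this has rank 3, with invariant factors (1,1,1).

Computing H_k = (kernel of ∂_k) / (image of ∂_{k+1}):

  H_0: rank C_0 − rank ∂_1 = 4 − 3 = 1, and the invariant factors of ∂_1 are all 1, so H_0 ≅ Z.
  H_1: rank ker ∂_1 − rank ∂_2 = (4 − 3) − 0 = 1, and there is no ∂_2, so H_1 ≅ Z.

(K is a triangulation of the circle S^1.)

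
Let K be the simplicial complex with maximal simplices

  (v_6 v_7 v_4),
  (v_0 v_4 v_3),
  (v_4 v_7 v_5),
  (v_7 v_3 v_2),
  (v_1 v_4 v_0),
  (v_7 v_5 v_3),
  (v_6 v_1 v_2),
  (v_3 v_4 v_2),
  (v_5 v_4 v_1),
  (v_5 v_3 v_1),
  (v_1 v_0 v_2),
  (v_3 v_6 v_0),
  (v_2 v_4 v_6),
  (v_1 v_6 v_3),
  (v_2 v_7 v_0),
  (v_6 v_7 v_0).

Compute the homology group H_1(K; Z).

H_1 = Z^2.

We work with the vertex ordering v_0 < v_1 < v_2 < v_3 < v_4 < v_5 < v_6 < v_7. The simplices of K, each written with vertices in increasing order, are:

  0-simplices (8): [v_0], [v_1], [v_2], [v_3], [v_4], [v_5], [v_6], [v_7]
  1-simplices (24): (24 of them)
  2-simplices (16): (16 of them)

so the chain groups are C_0 ≅ Z^8, C_1 ≅ Z^24, C_2 ≅ Z^16.

∂_1: C_1 → C_0 is given by ∂[p,q] = [q] − [p]. For instance
  ∂[v_3,v_5] = [v_5] − [v_3].
This gives a 8×24 integer matrix of rank 7; reducing to Smith normal form yields diagonal entries (1,1,1,1,1,1,1).

Boundary ∂_2: C_2 → C_1 acts by ∂[p,q,r] = [q,r] − [p,r] + [p,q]. For instance
  ∂[v_2,v_3,v_4] = [v_3,v_4] − [v_2,v_4] + [v_2,v_3],
  ∂[v_4,v_6,v_7] = [v_6,v_7] − [v_4,v_7] + [v_4,v_6].
The resulting 24×16 matrix has rank 15, and its Smith normal form has invariant factors (1,1,1,1,1,1,1,1,1,1,1,1,1,1,1).

Now H_k = ker ∂_k / im ∂_{k+1}, so:

  H_1: rank ker ∂_1 − rank ∂_2 = (24 − 7) − 15 = 2, and the invariant factors of ∂_2 are all 1, so H_1 ≅ Z^2.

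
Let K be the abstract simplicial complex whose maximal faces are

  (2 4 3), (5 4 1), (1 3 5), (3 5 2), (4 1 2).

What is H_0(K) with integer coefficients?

Order the vertices as 1 < 2 < 3 < 4 < 5. Listing each simplex with vertices in this order, K has dimension 2 with simplices:

  0-simplices (5): [1], [2], [3], [4], [5]
  1-simplices (10): [1,2], [1,3], [1,4], [1,5], [2,3], [2,4], [2,5], [3,4], [3,5], [4,5]
  2-simplices (5): [1,2,4], [1,3,5], [1,4,5], [2,3,4], [2,3,5]

Hence C_0 ≅ Z^5, C_1 ≅ Z^10, C_2 ≅ Z^5.

Boundary ∂_1: C_1 → C_0 is given by ∂[p,q] = [q] − [p]. For instance
  ∂[1,4] = [4] − [1].
This gives a 5×10 integer matrix of rank 4; reducing to Smith normal form yields diagonal entries (1,1,1,1).

The boundary map ∂_2: C_2 → C_1 acts by ∂[p,q,r] = [q,r] − [p,r] + [p,q]. For instance
  ∂[2,3,4] = [3,4] − [2,4] + [2,3],
  ∂[1,2,4] = [2,4] − [1,4] + [1,2].
The 10×5 boundary matrix has rank 5 and Smith normal form diag(1,1,1,1,1).

Computing H_k = (kernel of ∂_k) / (image of ∂_{k+1}):

  H_0: rank C_0 − rank ∂_1 = 5 − 4 = 1, and the invariant factors of ∂_1 are all 1, so H_0 ≅ Z.

H_0 ≅ Z.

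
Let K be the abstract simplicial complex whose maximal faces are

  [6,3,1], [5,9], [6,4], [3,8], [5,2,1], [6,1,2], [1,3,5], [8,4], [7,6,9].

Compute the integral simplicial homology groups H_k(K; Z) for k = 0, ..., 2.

H_0 ≅ Z,  H_1 ≅ Z^2,  H_2 = 0.

Fix the vertex order 1 < 2 < 3 < 4 < 5 < 6 < 7 < 8 < 9 and write every simplex with vertices in increasing order. Then dim K = 2 and the simplices of K are:

  0-simplices (9): [1], [2], [3], [4], [5], [6], [7], [8], [9]
  1-simplices (15): [1,2], [1,3], [1,5], [1,6], [2,5], [2,6], [3,5], [3,6], [3,8], [4,6], [4,8], [5,9], [6,7], [6,9], [7,9]
  2-simplices (5): [1,2,5], [1,2,6], [1,3,5], [1,3,6], [6,7,9]

Hence C_0 ≅ Z^9, C_1 ≅ Z^15, C_2 ≅ Z^5.

The boundary map ∂_1: C_1 → C_0 sends each edge [p,q] (with p < q) to q − p.
The 9×15 boundary matrix has rank 8 and Smith normal form diag(1,1,1,1,1,1,1,1).

The boundary map ∂_2: C_2 → C_1 maps a triangle to the signed sum of its edges. For instance
  ∂[1,3,6] = [3,6] − [1,6] + [1,3],
  ∂[1,2,5] = [2,5] − [1,5] + [1,2].
As a 15×5 matrix over Z this has rank 5, with invariant factors (1,1,1,1,1).

From H_k ≅ ker(∂_k) / im(∂_{k+1}) we obtain:

  H_0: rank C_0 − rank ∂_1 = 9 − 8 = 1, and the invariant factors of ∂_1 are all 1, so H_0 ≅ Z.
  H_1: rank ker ∂_1 − rank ∂_2 = (15 − 8) − 5 = 2, and the invariant factors of ∂_2 are all 1, so H_1 ≅ Z^2.
  H_2: rank ker ∂_2 − rank ∂_3 = (5 − 5) − 0 = 0, and there is no ∂_3, so H_2 ≅ 0.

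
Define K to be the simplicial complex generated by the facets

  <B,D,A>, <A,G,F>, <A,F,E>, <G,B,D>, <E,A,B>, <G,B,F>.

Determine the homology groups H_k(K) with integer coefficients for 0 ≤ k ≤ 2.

Fix the vertex order A < B < D < E < F < G and write every simplex with vertices in increasing order. Then dim K = 2 and the simplices of K are:

  0-simplices (6): A, B, D, E, F, G
  1-simplices (12): AB, AD, AE, AF, AG, BD, BE, BF, BG, DG, EF, FG
  2-simplices (6): ABD, ABE, AEF, AFG, BDG, BFG

giving chain groups C_0 ≅ Z^6, C_1 ≅ Z^12, C_2 ≅ Z^6.

Boundary ∂_1: C_1 → C_0 maps an edge to its endpoints' difference, ∂[p,q] = q − p. For instance
  ∂FG = G − F.
The resulting 6×12 matrix has rank 5, and its Smith normal form has invariant factors (1,1,1,1,1).

∂_2: C_2 → C_1 maps a triangle to the signed sum of its edges. For instance
  ∂AFG = FG − AG + AF,
  ∂ABD = BD − AD + AB.
As a 12×6 matrix over Z this has rank 6, with invariant factors (1,1,1,1,1,1).

Now H_k = ker ∂_k / im ∂_{k+1}, so:

  H_0: rank C_0 − rank ∂_1 = 6 − 5 = 1, and the invariant factors of ∂_1 are all 1, so H_0 = Z.
  H_1: rank ker ∂_1 − rank ∂_2 = (12 − 5) − 6 = 1, and the invariant factors of ∂_2 are all 1, so H_1 = Z.
  H_2: rank ker ∂_2 − rank ∂_3 = (6 − 6) − 0 = 0, and there is no ∂_3, so H_2 = 0.

(K is a triangulation of the cylinder S^1 x I.)

H_0 = Z,  H_1 = Z,  H_2 = 0.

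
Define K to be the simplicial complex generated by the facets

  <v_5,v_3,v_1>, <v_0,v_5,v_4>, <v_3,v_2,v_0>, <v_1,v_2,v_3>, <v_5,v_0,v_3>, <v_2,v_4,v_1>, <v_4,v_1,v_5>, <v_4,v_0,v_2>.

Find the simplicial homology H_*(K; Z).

We work with the vertex ordering v_0 < v_1 < v_2 < v_3 < v_4 < v_5. The simplices of K, each written with vertices in increasing order, are:

  0-simplices (6): [v_0], [v_1], [v_2], [v_3], [v_4], [v_5]
  1-simplices (12): [v_0,v_2], [v_0,v_3], [v_0,v_4], [v_0,v_5], [v_1,v_2], [v_1,v_3], [v_1,v_4], [v_1,v_5], [v_2,v_3], [v_2,v_4], [v_3,v_5], [v_4,v_5]
  2-simplices (8): [v_0,v_2,v_3], [v_0,v_2,v_4], [v_0,v_3,v_5], [v_0,v_4,v_5], [v_1,v_2,v_3], [v_1,v_2,v_4], [v_1,v_3,v_5], [v_1,v_4,v_5]

so the chain groups are C_0 ≅ Z^6, C_1 ≅ Z^12, C_2 ≅ Z^8.

The boundary map ∂_1: C_1 → C_0 sends each edge [p,q] (with p < q) to q − p.
The resulting 6×12 matrix has rank 5, and its Smith normal form has invariant factors (1,1,1,1,1).

∂_2: C_2 → C_1 maps a triangle to the signed sum of its edges. For instance
  ∂[v_1,v_3,v_5] = [v_3,v_5] − [v_1,v_5] + [v_1,v_3],
  ∂[v_1,v_4,v_5] = [v_4,v_5] − [v_1,v_5] + [v_1,v_4].
The 12×8 boundary matrix has rank 7 and Smith normal form diag(1,1,1,1,1,1,1).

Now H_k = ker ∂_k / im ∂_{k+1}, so:

  H_0: rank C_0 − rank ∂_1 = 6 − 5 = 1, and the invariant factors of ∂_1 are all 1, so H_0 = Z.
  H_1: rank ker ∂_1 − rank ∂_2 = (12 − 5) − 7 = 0, and the invariant factors of ∂_2 are all 1, so H_1 = 0.
  H_2: rank ker ∂_2 − rank ∂_3 = (8 − 7) − 0 = 1, and there is no ∂_3, so H_2 = Z.

H_0 = Z,  H_1 = 0,  H_2 = Z.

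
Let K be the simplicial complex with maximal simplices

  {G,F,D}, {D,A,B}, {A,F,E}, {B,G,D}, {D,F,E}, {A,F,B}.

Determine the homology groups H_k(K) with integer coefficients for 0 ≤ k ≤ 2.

H_0 = Z,  H_1 = Z,  H_2 = 0.

K has 6 vertices, 12 edges, 6 triangles.
rank ∂_0 = 0, rank ∂_1 = 5 ⇒ b_0 = 6 − 0 − 5 = 1; all invariant factors of ∂_1 are 1 so no torsion. So H_0 ≅ Z.
rank ∂_1 = 5, rank ∂_2 = 6 ⇒ b_1 = 12 − 5 − 6 = 1; all invariant factors of ∂_2 are 1 so no torsion. So H_1 ≅ Z.
rank ∂_2 = 6, rank ∂_3 = 0 ⇒ b_2 = 6 − 6 − 0 = 0. So H_2 ≅ 0.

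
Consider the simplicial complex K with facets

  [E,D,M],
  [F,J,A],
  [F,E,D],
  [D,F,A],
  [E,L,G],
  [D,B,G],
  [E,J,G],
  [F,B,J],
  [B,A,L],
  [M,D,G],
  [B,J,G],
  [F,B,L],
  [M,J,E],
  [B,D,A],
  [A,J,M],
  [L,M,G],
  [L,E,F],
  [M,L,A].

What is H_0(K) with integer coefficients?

Fix the vertex order A < B < D < E < F < G < J < L < M and write every simplex with vertices in increasing order. Then dim K = 2 and the simplices of K are:

  0-simplices (9): A, B, D, E, F, G, J, L, M
  1-simplices (27): AB, AD, AF, AJ, AL, AM, BD, BF, BG, BJ, BL, DE, DF, DG, DM, EF, EG, EJ, EL, EM, FJ, FL, GJ, GL, GM, JM, LM
  2-simplices (18): ABD, ABL, ADF, AFJ, AJM, ALM, BDG, BFJ, BFL, BGJ, DEF, DEM, DGM, EFL, EGJ, EGL, EJM, GLM

so the chain groups are C_0 ≅ Z^9, C_1 ≅ Z^27, C_2 ≅ Z^18.

The boundary map ∂_1: C_1 → C_0 maps an edge to its endpoints' difference, ∂[p,q] = q − p.
The 9×27 boundary matrix has rank 8 and Smith normal form diag(1,1,1,1,1,1,1,1).

Boundary ∂_2: C_2 → C_1 sends each 2-simplex [p,q,r] to [q,r] − [p,r] + [p,q]. For instance
  ∂ALM = LM − AM + AL,
  ∂BFJ = FJ − BJ + BF.
This gives a 27×18 integer matrix of rank 18; reducing to Smith normal form yields diagonal entries (1,1,1,1,1,1,1,1,1,1,1,1,1,1,1,1,1,2).

From H_k ≅ ker(∂_k) / im(∂_{k+1}) we obtain:

  H_0: rank C_0 − rank ∂_1 = 9 − 8 = 1, and the invariant factors of ∂_1 are all 1, so H_0 = Z.

(K is a triangulation of the Klein bottle.)

H_0 ≅ Z.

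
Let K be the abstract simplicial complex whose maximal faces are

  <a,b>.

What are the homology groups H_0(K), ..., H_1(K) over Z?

H_0 ≅ Z,  H_1 = 0.

Take the total order a < b on the vertex set. Then K (dimension 1) consists of the simplices:

  0-simplices (2): a, b
  1-simplices (1): ab

Hence C_0 ≅ Z^2, C_1 ≅ Z^1.

∂_1: C_1 → C_0 sends each edge [p,q] (with p < q) to q − p.
The 2×1 boundary matrix has rank 1 and Smith normal form diag(1).

Now H_k = ker ∂_k / im ∂_{k+1}, so:

  H_0: rank C_0 − rank ∂_1 = 2 − 1 = 1, and the invariant factors of ∂_1 are all 1, so H_0 ≅ Z.
  H_1: rank ker ∂_1 − rank ∂_2 = (1 − 1) − 0 = 0, and there is no ∂_2, so H_1 ≅ 0.

As a check, the Euler characteristic is 2 − 1 = 1, which agrees with 1 − 0 = 1.
(K is a triangulation of the 1-simplex.)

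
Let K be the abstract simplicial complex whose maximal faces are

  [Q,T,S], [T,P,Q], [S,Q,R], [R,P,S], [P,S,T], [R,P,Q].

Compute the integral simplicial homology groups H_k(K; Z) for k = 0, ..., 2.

Take the total order P < Q < R < S < T on the vertex set. Then K (dimension 2) consists of the simplices:

  0-simplices (5): P, Q, R, S, T
  1-simplices (9): PQ, PR, PS, PT, QR, QS, QT, RS, ST
  2-simplices (6): PQR, PQT, PRS, PST, QRS, QST

so the chain groups are C_0 ≅ Z^5, C_1 ≅ Z^9, C_2 ≅ Z^6.

The boundary map ∂_1: C_1 → C_0 maps an edge to its endpoints' difference, ∂[p,q] = q − p.
As a 5×9 matrix over Z this has rank 4, with invariant factors (1,1,1,1).

Boundary ∂_2: C_2 → C_1 sends each 2-simplex [p,q,r] to [q,r] − [p,r] + [p,q]. For instance
  ∂QST = ST − QT + QS,
  ∂QRS = RS − QS + QR.
This gives a 9×6 integer matrix of rank 5; reducing to Smith normal form yields diagonal entries (1,1,1,1,1).

Computing H_k = (kernel of ∂_k) / (image of ∂_{k+1}):

  H_0: rank C_0 − rank ∂_1 = 5 − 4 = 1, and the invariant factors of ∂_1 are all 1, so H_0 = Z.
  H_1: rank ker ∂_1 − rank ∂_2 = (9 − 4) − 5 = 0, and the invariant factors of ∂_2 are all 1, so H_1 = 0.
  H_2: rank ker ∂_2 − rank ∂_3 = (6 − 5) − 0 = 1, and there is no ∂_3, so H_2 = Z.

(K is a triangulation of the 2-sphere S^2.)

H_0 ≅ Z,  H_1 = 0,  H_2 ≅ Z.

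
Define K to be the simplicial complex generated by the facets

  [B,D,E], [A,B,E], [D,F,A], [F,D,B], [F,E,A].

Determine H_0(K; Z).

H_0 ≅ Z.

Take the total order A < B < D < E < F on the vertex set. Then K (dimension 2) consists of the simplices:

  0-simplices (5): A, B, D, E, F
  1-simplices (10): AB, AD, AE, AF, BD, BE, BF, DE, DF, EF
  2-simplices (5): ABE, ADF, AEF, BDE, BDF

Hence C_0 ≅ Z^5, C_1 ≅ Z^10, C_2 ≅ Z^5.

∂_1: C_1 → C_0 maps an edge to its endpoints' difference, ∂[p,q] = q − p. For instance
  ∂AD = D − A.
The resulting 5×10 matrix has rank 4, and its Smith normal form has invariant factors (1,1,1,1).

The boundary map ∂_2: C_2 → C_1 sends each 2-simplex [p,q,r] to [q,r] − [p,r] + [p,q]. For instance
  ∂BDE = DE − BE + BD,
  ∂ABE = BE − AE + AB.
The 10×5 boundary matrix has rank 5 and Smith normal form diag(1,1,1,1,1).

Reading off H_k = ker ∂_k / im ∂_{k+1}:

  H_0: rank C_0 − rank ∂_1 = 5 − 4 = 1, and the invariant factors of ∂_1 are all 1, so H_0 = Z.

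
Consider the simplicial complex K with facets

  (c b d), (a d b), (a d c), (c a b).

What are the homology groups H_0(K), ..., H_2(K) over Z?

H_0 ≅ Z,  H_1 = 0,  H_2 ≅ Z.

K has 4 vertices, 6 edges, 4 triangles.
rank ∂_0 = 0, rank ∂_1 = 3 ⇒ b_0 = 4 − 0 − 3 = 1; all invariant factors of ∂_1 are 1 so no torsion. So H_0 = Z.
rank ∂_1 = 3, rank ∂_2 = 3 ⇒ b_1 = 6 − 3 − 3 = 0; all invariant factors of ∂_2 are 1 so no torsion. So H_1 = 0.
rank ∂_2 = 3, rank ∂_3 = 0 ⇒ b_2 = 4 − 3 − 0 = 1. So H_2 = Z.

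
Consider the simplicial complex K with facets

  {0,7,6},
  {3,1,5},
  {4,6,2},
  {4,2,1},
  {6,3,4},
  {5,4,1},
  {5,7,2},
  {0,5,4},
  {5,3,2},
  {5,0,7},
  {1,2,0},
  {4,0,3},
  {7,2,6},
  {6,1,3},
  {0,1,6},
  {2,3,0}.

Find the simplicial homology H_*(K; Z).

H_0 ≅ Z,  H_1 ≅ Z^2,  H_2 ≅ Z.

K has 8 vertices, 24 edges, 16 triangles.
rank ∂_0 = 0, rank ∂_1 = 7 ⇒ b_0 = 8 − 0 − 7 = 1; all invariant factors of ∂_1 are 1 so no torsion. So H_0 = Z.
rank ∂_1 = 7, rank ∂_2 = 15 ⇒ b_1 = 24 − 7 − 15 = 2; all invariant factors of ∂_2 are 1 so no torsion. So H_1 = Z^2.
rank ∂_2 = 15, rank ∂_3 = 0 ⇒ b_2 = 16 − 15 − 0 = 1. So H_2 = Z.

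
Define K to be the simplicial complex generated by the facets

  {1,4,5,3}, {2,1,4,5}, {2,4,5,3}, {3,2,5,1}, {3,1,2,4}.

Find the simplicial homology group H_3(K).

H_3 = Z.

We work with the vertex ordering 1 < 2 < 3 < 4 < 5. The simplices of K, each written with vertices in increasing order, are:

  0-simplices (5): [1], [2], [3], [4], [5]
  1-simplices (10): [1,2], [1,3], [1,4], [1,5], [2,3], [2,4], [2,5], [3,4], [3,5], [4,5]
  2-simplices (10): [1,2,3], [1,2,4], [1,2,5], [1,3,4], [1,3,5], [1,4,5], [2,3,4], [2,3,5], [2,4,5], [3,4,5]
  3-simplices (5): [1,2,3,4], [1,2,3,5], [1,2,4,5], [1,3,4,5], [2,3,4,5]

giving chain groups C_0 ≅ Z^5, C_1 ≅ Z^10, C_2 ≅ Z^10, C_3 ≅ Z^5.

The boundary map ∂_1: C_1 → C_0 sends each edge [p,q] (with p < q) to q − p. For instance
  ∂[1,3] = [3] − [1].
The resulting 5×10 matrix has rank 4, and its Smith normal form has invariant factors (1,1,1,1).

∂_2: C_2 → C_1 acts by ∂[p,q,r] = [q,r] − [p,r] + [p,q]. For instance
  ∂[2,3,5] = [3,5] − [2,5] + [2,3],
  ∂[1,3,5] = [3,5] − [1,5] + [1,3].
As a 10×10 matrix over Z this has rank 6, with invariant factors (1,1,1,1,1,1).

∂_3: C_3 → C_2 sends each 3-simplex σ to the alternating sum Σ_i (−1)^i (σ with its i-th vertex removed). For instance
  ∂[1,3,4,5] = [3,4,5] − [1,4,5] + [1,3,5] − [1,3,4],
  ∂[1,2,3,5] = [2,3,5] − [1,3,5] + [1,2,5] − [1,2,3].
The 10×5 boundary matrix has rank 4 and Smith normal form diag(1,1,1,1).

From H_k ≅ ker(∂_k) / im(∂_{k+1}) we obtain:

  H_3: rank ker ∂_3 − rank ∂_4 = (5 − 4) − 0 = 1, and there is no ∂_4, so H_3 ≅ Z.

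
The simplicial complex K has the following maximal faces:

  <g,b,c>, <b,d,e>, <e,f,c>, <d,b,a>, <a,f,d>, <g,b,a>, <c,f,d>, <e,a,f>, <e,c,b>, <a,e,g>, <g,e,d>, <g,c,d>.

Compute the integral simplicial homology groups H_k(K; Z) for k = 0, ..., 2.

H_0 ≅ Z,  H_1 ≅ Z/2,  H_2 = 0.

Take the total order a < b < c < d < e < f < g on the vertex set. Then K (dimension 2) consists of the simplices:

  0-simplices (7): a, b, c, d, e, f, g
  1-simplices (18): ab, ad, ae, af, ag, bc, bd, be, bg, cd, ce, cf, cg, de, df, dg, ef, eg
  2-simplices (12): abd, abg, adf, aef, aeg, bce, bcg, bde, cdf, cdg, cef, deg

so the chain groups are C_0 ≅ Z^7, C_1 ≅ Z^18, C_2 ≅ Z^12.

∂_1: C_1 → C_0 maps an edge to its endpoints' difference, ∂[p,q] = q − p. For instance
  ∂ag = g − a.
The 7×18 boundary matrix has rank 6 and Smith normal form diag(1,1,1,1,1,1).

∂_2: C_2 → C_1 acts by ∂[p,q,r] = [q,r] − [p,r] + [p,q]. For instance
  ∂adf = df − af + ad,
  ∂cdg = dg − cg + cd.
The 18×12 boundary matrix has rank 12 and Smith normal form diag(1,1,1,1,1,1,1,1,1,1,1,2).

Computing H_k = (kernel of ∂_k) / (image of ∂_{k+1}):

  H_0: rank C_0 − rank ∂_1 = 7 − 6 = 1, and the invariant factors of ∂_1 are all 1, so H_0 = Z.
  H_1: rank ker ∂_1 − rank ∂_2 = (18 − 6) − 12 = 0, and ∂_2 has invariant factor 2 > 1, so H_1 = Z/2.
  H_2: rank ker ∂_2 − rank ∂_3 = (12 − 12) − 0 = 0, and there is no ∂_3, so H_2 = 0.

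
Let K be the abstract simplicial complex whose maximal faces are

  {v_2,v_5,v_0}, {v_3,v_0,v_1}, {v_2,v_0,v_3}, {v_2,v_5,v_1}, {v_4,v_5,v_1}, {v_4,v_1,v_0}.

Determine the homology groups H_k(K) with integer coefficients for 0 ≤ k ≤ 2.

H_0 = Z,  H_1 = Z,  H_2 = 0.

Order the vertices as v_0 < v_1 < v_2 < v_3 < v_4 < v_5. Listing each simplex with vertices in this order, K has dimension 2 with simplices:

  0-simplices (6): [v_0], [v_1], [v_2], [v_3], [v_4], [v_5]
  1-simplices (12): [v_0,v_1], [v_0,v_2], [v_0,v_3], [v_0,v_4], [v_0,v_5], [v_1,v_2], [v_1,v_3], [v_1,v_4], [v_1,v_5], [v_2,v_3], [v_2,v_5], [v_4,v_5]
  2-simplices (6): [v_0,v_1,v_3], [v_0,v_1,v_4], [v_0,v_2,v_3], [v_0,v_2,v_5], [v_1,v_2,v_5], [v_1,v_4,v_5]

so the chain groups are C_0 ≅ Z^6, C_1 ≅ Z^12, C_2 ≅ Z^6.

Boundary ∂_1: C_1 → C_0 sends each edge [p,q] (with p < q) to q − p.
The resulting 6×12 matrix has rank 5, and its Smith normal form has invariant factors (1,1,1,1,1).

Boundary ∂_2: C_2 → C_1 maps a triangle to the signed sum of its edges. For instance
  ∂[v_0,v_1,v_4] = [v_1,v_4] − [v_0,v_4] + [v_0,v_1],
  ∂[v_1,v_4,v_5] = [v_4,v_5] − [v_1,v_5] + [v_1,v_4].
The resulting 12×6 matrix has rank 6, and its Smith normal form has invariant factors (1,1,1,1,1,1).

Reading off H_k = ker ∂_k / im ∂_{k+1}:

  H_0: rank C_0 − rank ∂_1 = 6 − 5 = 1, and the invariant factors of ∂_1 are all 1, so H_0 = Z.
  H_1: rank ker ∂_1 − rank ∂_2 = (12 − 5) − 6 = 1, and the invariant factors of ∂_2 are all 1, so H_1 = Z.
  H_2: rank ker ∂_2 − rank ∂_3 = (6 − 6) − 0 = 0, and there is no ∂_3, so H_2 = 0.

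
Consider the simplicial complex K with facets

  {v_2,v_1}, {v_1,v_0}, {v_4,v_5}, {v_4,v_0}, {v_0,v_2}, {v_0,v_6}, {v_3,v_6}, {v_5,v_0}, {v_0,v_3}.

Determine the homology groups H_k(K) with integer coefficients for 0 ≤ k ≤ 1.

H_0 ≅ Z,  H_1 ≅ Z^3.

Take the total order v_0 < v_1 < v_2 < v_3 < v_4 < v_5 < v_6 on the vertex set. Then K (dimension 1) consists of the simplices:

  0-simplices (7): [v_0], [v_1], [v_2], [v_3], [v_4], [v_5], [v_6]
  1-simplices (9): [v_0,v_1], [v_0,v_2], [v_0,v_3], [v_0,v_4], [v_0,v_5], [v_0,v_6], [v_1,v_2], [v_3,v_6], [v_4,v_5]

giving chain groups C_0 ≅ Z^7, C_1 ≅ Z^9.

∂_1: C_1 → C_0 maps an edge to its endpoints' difference, ∂[p,q] = q − p.
This gives a 7×9 integer matrix of rank 6; reducing to Smith normal form yields diagonal entries (1,1,1,1,1,1).

Computing H_k = (kernel of ∂_k) / (image of ∂_{k+1}):

  H_0: rank C_0 − rank ∂_1 = 7 − 6 = 1, and the invariant factors of ∂_1 are all 1, so H_0 ≅ Z.
  H_1: rank ker ∂_1 − rank ∂_2 = (9 − 6) − 0 = 3, and there is no ∂_2, so H_1 ≅ Z^3.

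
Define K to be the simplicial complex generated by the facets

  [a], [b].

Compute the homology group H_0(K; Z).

We work with the vertex ordering a < b. The simplices of K, each written with vertices in increasing order, are:

  0-simplices (2): a, b

so the chain groups are C_0 ≅ Z^2.

From H_k ≅ ker(∂_k) / im(∂_{k+1}) we obtain:

  H_0: rank C_0 − rank ∂_1 = 2 − 0 = 2, and there is no ∂_1, so H_0 ≅ Z^2.

H_0 ≅ Z^2.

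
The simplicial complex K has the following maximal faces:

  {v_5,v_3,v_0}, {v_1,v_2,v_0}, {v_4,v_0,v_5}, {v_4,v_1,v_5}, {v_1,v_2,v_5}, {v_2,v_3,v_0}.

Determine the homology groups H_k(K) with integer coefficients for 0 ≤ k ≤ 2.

H_0 ≅ Z,  H_1 ≅ Z,  H_2 = 0.

Order the vertices as v_0 < v_1 < v_2 < v_3 < v_4 < v_5. Listing each simplex with vertices in this order, K has dimension 2 with simplices:

  0-simplices (6): [v_0], [v_1], [v_2], [v_3], [v_4], [v_5]
  1-simplices (12): [v_0,v_1], [v_0,v_2], [v_0,v_3], [v_0,v_4], [v_0,v_5], [v_1,v_2], [v_1,v_4], [v_1,v_5], [v_2,v_3], [v_2,v_5], [v_3,v_5], [v_4,v_5]
  2-simplices (6): [v_0,v_1,v_2], [v_0,v_2,v_3], [v_0,v_3,v_5], [v_0,v_4,v_5], [v_1,v_2,v_5], [v_1,v_4,v_5]

Hence C_0 ≅ Z^6, C_1 ≅ Z^12, C_2 ≅ Z^6.

The boundary map ∂_1: C_1 → C_0 is given by ∂[p,q] = [q] − [p]. For instance
  ∂[v_4,v_5] = [v_5] − [v_4].
As a 6×12 matrix over Z this has rank 5, with invariant factors (1,1,1,1,1).

The boundary map ∂_2: C_2 → C_1 maps a triangle to the signed sum of its edges. For instance
  ∂[v_1,v_4,v_5] = [v_4,v_5] − [v_1,v_5] + [v_1,v_4],
  ∂[v_0,v_3,v_5] = [v_3,v_5] − [v_0,v_5] + [v_0,v_3].
This gives a 12×6 integer matrix of rank 6; reducing to Smith normal form yields diagonal entries (1,1,1,1,1,1).

From H_k ≅ ker(∂_k) / im(∂_{k+1}) we obtain:

  H_0: rank C_0 − rank ∂_1 = 6 − 5 = 1, and the invariant factors of ∂_1 are all 1, so H_0 ≅ Z.
  H_1: rank ker ∂_1 − rank ∂_2 = (12 − 5) − 6 = 1, and the invariant factors of ∂_2 are all 1, so H_1 ≅ Z.
  H_2: rank ker ∂_2 − rank ∂_3 = (6 − 6) − 0 = 0, and there is no ∂_3, so H_2 ≅ 0.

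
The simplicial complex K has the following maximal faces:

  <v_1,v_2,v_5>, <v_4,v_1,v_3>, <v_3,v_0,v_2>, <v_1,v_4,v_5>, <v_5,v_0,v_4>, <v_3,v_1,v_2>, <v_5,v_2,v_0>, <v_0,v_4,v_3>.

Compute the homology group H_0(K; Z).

Order the vertices as v_0 < v_1 < v_2 < v_3 < v_4 < v_5. Listing each simplex with vertices in this order, K has dimension 2 with simplices:

  0-simplices (6): [v_0], [v_1], [v_2], [v_3], [v_4], [v_5]
  1-simplices (12): [v_0,v_2], [v_0,v_3], [v_0,v_4], [v_0,v_5], [v_1,v_2], [v_1,v_3], [v_1,v_4], [v_1,v_5], [v_2,v_3], [v_2,v_5], [v_3,v_4], [v_4,v_5]
  2-simplices (8): [v_0,v_2,v_3], [v_0,v_2,v_5], [v_0,v_3,v_4], [v_0,v_4,v_5], [v_1,v_2,v_3], [v_1,v_2,v_5], [v_1,v_3,v_4], [v_1,v_4,v_5]

so the chain groups are C_0 ≅ Z^6, C_1 ≅ Z^12, C_2 ≅ Z^8.

∂_1: C_1 → C_0 maps an edge to its endpoints' difference, ∂[p,q] = q − p. For instance
  ∂[v_2,v_5] = [v_5] − [v_2].
The 6×12 boundary matrix has rank 5 and Smith normal form diag(1,1,1,1,1).

Boundary ∂_2: C_2 → C_1 maps a triangle to the signed sum of its edges. For instance
  ∂[v_0,v_2,v_3] = [v_2,v_3] − [v_0,v_3] + [v_0,v_2],
  ∂[v_0,v_4,v_5] = [v_4,v_5] − [v_0,v_5] + [v_0,v_4].
As a 12×8 matrix over Z this has rank 7, with invariant factors (1,1,1,1,1,1,1).

From H_k ≅ ker(∂_k) / im(∂_{k+1}) we obtain:

  H_0: rank C_0 − rank ∂_1 = 6 − 5 = 1, and the invariant factors of ∂_1 are all 1, so H_0 = Z.

H_0 = Z.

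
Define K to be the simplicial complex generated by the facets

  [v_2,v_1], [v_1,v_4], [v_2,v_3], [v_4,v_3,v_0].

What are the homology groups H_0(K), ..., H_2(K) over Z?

Order the vertices as v_0 < v_1 < v_2 < v_3 < v_4. Listing each simplex with vertices in this order, K has dimension 2 with simplices:

  0-simplices (5): [v_0], [v_1], [v_2], [v_3], [v_4]
  1-simplices (6): [v_0,v_3], [v_0,v_4], [v_1,v_2], [v_1,v_4], [v_2,v_3], [v_3,v_4]
  2-simplices (1): [v_0,v_3,v_4]

so the chain groups are C_0 ≅ Z^5, C_1 ≅ Z^6, C_2 ≅ Z^1.

Boundary ∂_1: C_1 → C_0 is given by ∂[p,q] = [q] − [p]. For instance
  ∂[v_0,v_3] = [v_3] − [v_0].
As a 5×6 matrix over Z this has rank 4, with invariant factors (1,1,1,1).

The boundary map ∂_2: C_2 → C_1 sends each 2-simplex [p,q,r] to [q,r] − [p,r] + [p,q]. For instance
  ∂[v_0,v_3,v_4] = [v_3,v_4] − [v_0,v_4] + [v_0,v_3].
The 6×1 boundary matrix has rank 1 and Smith normal form diag(1).

Reading off H_k = ker ∂_k / im ∂_{k+1}:

  H_0: rank C_0 − rank ∂_1 = 5 − 4 = 1, and the invariant factors of ∂_1 are all 1, so H_0 ≅ Z.
  H_1: rank ker ∂_1 − rank ∂_2 = (6 − 4) − 1 = 1, and the invariant factors of ∂_2 are all 1, so H_1 ≅ Z.
  H_2: rank ker ∂_2 − rank ∂_3 = (1 − 1) − 0 = 0, and there is no ∂_3, so H_2 ≅ 0.

H_0 ≅ Z,  H_1 ≅ Z,  H_2 = 0.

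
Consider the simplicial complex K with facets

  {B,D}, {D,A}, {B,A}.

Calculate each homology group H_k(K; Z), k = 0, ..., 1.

K has 3 vertices, 3 edges.
rank ∂_0 = 0, rank ∂_1 = 2 ⇒ b_0 = 3 − 0 − 2 = 1; all invariant factors of ∂_1 are 1 so no torsion. So H_0 ≅ Z.
rank ∂_1 = 2, rank ∂_2 = 0 ⇒ b_1 = 3 − 2 − 0 = 1. So H_1 ≅ Z.

H_0 ≅ Z,  H_1 ≅ Z.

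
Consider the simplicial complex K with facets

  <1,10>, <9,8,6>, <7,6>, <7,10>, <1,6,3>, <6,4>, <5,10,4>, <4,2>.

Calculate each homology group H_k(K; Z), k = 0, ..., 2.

Take the total order 1 < 2 < 3 < 4 < 5 < 6 < 7 < 8 < 9 < 10 on the vertex set. Then K (dimension 2) consists of the simplices:

  0-simplices (10): [1], [2], [3], [4], [5], [6], [7], [8], [9], [10]
  1-simplices (14): [1,3], [1,6], [1,10], [2,4], [3,6], [4,5], [4,6], [4,10], [5,10], [6,7], [6,8], [6,9], [7,10], [8,9]
  2-simplices (3): [1,3,6], [4,5,10], [6,8,9]

so the chain groups are C_0 ≅ Z^10, C_1 ≅ Z^14, C_2 ≅ Z^3.

The boundary map ∂_1: C_1 → C_0 is given by ∂[p,q] = [q] − [p].
As a 10×14 matrix over Z this has rank 9, with invariant factors (1,1,1,1,1,1,1,1,1).

Boundary ∂_2: C_2 → C_1 sends each 2-simplex [p,q,r] to [q,r] − [p,r] + [p,q]. For instance
  ∂[4,5,10] = [5,10] − [4,10] + [4,5],
  ∂[1,3,6] = [3,6] − [1,6] + [1,3].
The 14×3 boundary matrix has rank 3 and Smith normal form diag(1,1,1).

Computing H_k = (kernel of ∂_k) / (image of ∂_{k+1}):

  H_0: rank C_0 − rank ∂_1 = 10 − 9 = 1, and the invariant factors of ∂_1 are all 1, so H_0 = Z.
  H_1: rank ker ∂_1 − rank ∂_2 = (14 − 9) − 3 = 2, and the invariant factors of ∂_2 are all 1, so H_1 = Z^2.
  H_2: rank ker ∂_2 − rank ∂_3 = (3 − 3) − 0 = 0, and there is no ∂_3, so H_2 = 0.

H_0 ≅ Z,  H_1 ≅ Z^2,  H_2 = 0.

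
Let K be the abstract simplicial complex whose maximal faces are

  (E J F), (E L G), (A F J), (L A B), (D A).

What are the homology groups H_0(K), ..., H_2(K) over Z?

Fix the vertex order A < B < D < E < F < G < J < L and write every simplex with vertices in increasing order. Then dim K = 2 and the simplices of K are:

  0-simplices (8): A, B, D, E, F, G, J, L
  1-simplices (12): AB, AD, AF, AJ, AL, BL, EF, EG, EJ, EL, FJ, GL
  2-simplices (4): ABL, AFJ, EFJ, EGL

so the chain groups are C_0 ≅ Z^8, C_1 ≅ Z^12, C_2 ≅ Z^4.

Boundary ∂_1: C_1 → C_0 is given by ∂[p,q] = [q] − [p]. For instance
  ∂AF = F − A.
The 8×12 boundary matrix has rank 7 and Smith normal form diag(1,1,1,1,1,1,1).

The boundary map ∂_2: C_2 → C_1 sends each 2-simplex [p,q,r] to [q,r] − [p,r] + [p,q]. For instance
  ∂AFJ = FJ − AJ + AF,
  ∂EGL = GL − EL + EG.
As a 12×4 matrix over Z this has rank 4, with invariant factors (1,1,1,1).

Computing H_k = (kernel of ∂_k) / (image of ∂_{k+1}):

  H_0: rank C_0 − rank ∂_1 = 8 − 7 = 1, and the invariant factors of ∂_1 are all 1, so H_0 = Z.
  H_1: rank ker ∂_1 − rank ∂_2 = (12 − 7) − 4 = 1, and the invariant factors of ∂_2 are all 1, so H_1 = Z.
  H_2: rank ker ∂_2 − rank ∂_3 = (4 − 4) − 0 = 0, and there is no ∂_3, so H_2 = 0.

H_0 ≅ Z,  H_1 ≅ Z,  H_2 = 0.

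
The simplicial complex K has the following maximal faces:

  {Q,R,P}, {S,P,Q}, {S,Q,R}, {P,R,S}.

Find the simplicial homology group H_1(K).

Take the total order P < Q < R < S on the vertex set. Then K (dimension 2) consists of the simplices:

  0-simplices (4): P, Q, R, S
  1-simplices (6): PQ, PR, PS, QR, QS, RS
  2-simplices (4): PQR, PQS, PRS, QRS

giving chain groups C_0 ≅ Z^4, C_1 ≅ Z^6, C_2 ≅ Z^4.

Boundary ∂_1: C_1 → C_0 maps an edge to its endpoints' difference, ∂[p,q] = q − p. For instance
  ∂QS = S − Q.
As a 4×6 matrix over Z this has rank 3, with invariant factors (1,1,1).

The boundary map ∂_2: C_2 → C_1 acts by ∂[p,q,r] = [q,r] − [p,r] + [p,q]. For instance
  ∂PRS = RS − PS + PR,
  ∂PQR = QR − PR + PQ.
This gives a 6×4 integer matrix of rank 3; reducing to Smith normal form yields diagonal entries (1,1,1).

Reading off H_k = ker ∂_k / im ∂_{k+1}:

  H_1: rank ker ∂_1 − rank ∂_2 = (6 − 3) − 3 = 0, and the invariant factors of ∂_2 are all 1, so H_1 ≅ 0.

H_1 = 0.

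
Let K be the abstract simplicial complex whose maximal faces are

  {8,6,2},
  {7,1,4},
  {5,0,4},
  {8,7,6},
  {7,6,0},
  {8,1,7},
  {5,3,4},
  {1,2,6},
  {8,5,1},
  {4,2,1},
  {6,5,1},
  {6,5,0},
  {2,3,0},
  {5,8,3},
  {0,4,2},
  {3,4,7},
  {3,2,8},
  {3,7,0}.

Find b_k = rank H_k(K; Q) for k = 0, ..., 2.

b_0 = 1, b_1 = 1, b_2 = 0.

Take the total order 0 < 1 < 2 < 3 < 4 < 5 < 6 < 7 < 8 on the vertex set. Then K (dimension 2) consists of the simplices:

  0-simplices (9): [0], [1], [2], [3], [4], [5], [6], [7], [8]
  1-simplices (27): (27 of them)
  2-simplices (18): [0,2,3], [0,2,4], [0,3,7], [0,4,5], [0,5,6], [0,6,7], [1,2,4], [1,2,6], [1,4,7], [1,5,6], [1,5,8], [1,7,8], [2,3,8], [2,6,8], [3,4,5], [3,4,7], [3,5,8], [6,7,8]

giving chain groups C_0 ≅ Z^9, C_1 ≅ Z^27, C_2 ≅ Z^18.

∂_1: C_1 → C_0 sends each edge [p,q] (with p < q) to q − p. For instance
  ∂[5,6] = [6] − [5].
As a 9×27 matrix over Z this has rank 8, with invariant factors (1,1,1,1,1,1,1,1).

∂_2: C_2 → C_1 sends each 2-simplex [p,q,r] to [q,r] − [p,r] + [p,q]. For instance
  ∂[3,4,7] = [4,7] − [3,7] + [3,4],
  ∂[0,3,7] = [3,7] − [0,7] + [0,3].
This gives a 27×18 integer matrix of rank 18; reducing to Smith normal form yields diagonal entries (1,1,1,1,1,1,1,1,1,1,1,1,1,1,1,1,1,2).

Computing H_k = (kernel of ∂_k) / (image of ∂_{k+1}):

  H_0: rank C_0 − rank ∂_1 = 9 − 8 = 1, and the invariant factors of ∂_1 are all 1, so H_0 ≅ Z.
  H_1: rank ker ∂_1 − rank ∂_2 = (27 − 8) − 18 = 1, and ∂_2 has invariant factor 2 > 1, so H_1 ≅ Z ⊕ Z/2Z.
  H_2: rank ker ∂_2 − rank ∂_3 = (18 − 18) − 0 = 0, and there is no ∂_3, so H_2 ≅ 0.

Hence the Betti numbers are b_0 = 1, b_1 = 1, b_2 = 0.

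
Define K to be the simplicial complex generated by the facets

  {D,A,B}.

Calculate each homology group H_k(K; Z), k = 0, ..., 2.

H_0 = Z,  H_1 = 0,  H_2 = 0.

Order the vertices as A < B < D. Listing each simplex with vertices in this order, K has dimension 2 with simplices:

  0-simplices (3): A, B, D
  1-simplices (3): AB, AD, BD
  2-simplices (1): ABD

so the chain groups are C_0 ≅ Z^3, C_1 ≅ Z^3, C_2 ≅ Z^1.

∂_1: C_1 → C_0 sends each edge [p,q] (with p < q) to q − p. For instance
  ∂AB = B − A.
The 3×3 boundary matrix has rank 2 and Smith normal form diag(1,1).

∂_2: C_2 → C_1 maps a triangle to the signed sum of its edges. For instance
  ∂ABD = BD − AD + AB.
This gives a 3×1 integer matrix of rank 1; reducing to Smith normal form yields diagonal entries (1).

Now H_k = ker ∂_k / im ∂_{k+1}, so:

  H_0: rank C_0 − rank ∂_1 = 3 − 2 = 1, and the invariant factors of ∂_1 are all 1, so H_0 = Z.
  H_1: rank ker ∂_1 − rank ∂_2 = (3 − 2) − 1 = 0, and the invariant factors of ∂_2 are all 1, so H_1 = 0.
  H_2: rank ker ∂_2 − rank ∂_3 = (1 − 1) − 0 = 0, and there is no ∂_3, so H_2 = 0.

As a check, the Euler characteristic is 3 − 3 + 1 = 1, which agrees with 1 − 0 + 0 = 1.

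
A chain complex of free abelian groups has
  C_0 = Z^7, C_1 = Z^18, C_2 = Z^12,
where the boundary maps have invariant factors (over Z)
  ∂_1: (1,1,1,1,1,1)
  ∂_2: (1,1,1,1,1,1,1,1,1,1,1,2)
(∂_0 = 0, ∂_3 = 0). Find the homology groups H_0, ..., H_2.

H_0: b_0 = 7 − 0 − 6 = 1; torsion from ∂_1 factors > 1: none. So H_0 = Z.
H_1: b_1 = 18 − 6 − 12 = 0; torsion from ∂_2 factors > 1: [2]. So H_1 = Z_2.
H_2: b_2 = 12 − 12 − 0 = 0; torsion from ∂_3 factors > 1: none. So H_2 = 0.

H_0 = Z,  H_1 = Z_2,  H_2 = 0.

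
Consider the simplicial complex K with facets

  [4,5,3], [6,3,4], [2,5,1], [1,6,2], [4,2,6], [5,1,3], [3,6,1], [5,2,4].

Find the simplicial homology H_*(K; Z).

Order the vertices as 1 < 2 < 3 < 4 < 5 < 6. Listing each simplex with vertices in this order, K has dimension 2 with simplices:

  0-simplices (6): [1], [2], [3], [4], [5], [6]
  1-simplices (12): [1,2], [1,3], [1,5], [1,6], [2,4], [2,5], [2,6], [3,4], [3,5], [3,6], [4,5], [4,6]
  2-simplices (8): [1,2,5], [1,2,6], [1,3,5], [1,3,6], [2,4,5], [2,4,6], [3,4,5], [3,4,6]

so the chain groups are C_0 ≅ Z^6, C_1 ≅ Z^12, C_2 ≅ Z^8.

∂_1: C_1 → C_0 is given by ∂[p,q] = [q] − [p].
The resulting 6×12 matrix has rank 5, and its Smith normal form has invariant factors (1,1,1,1,1).

The boundary map ∂_2: C_2 → C_1 maps a triangle to the signed sum of its edges. For instance
  ∂[1,3,6] = [3,6] − [1,6] + [1,3],
  ∂[2,4,5] = [4,5] − [2,5] + [2,4].
The 12×8 boundary matrix has rank 7 and Smith normal form diag(1,1,1,1,1,1,1).

Now H_k = ker ∂_k / im ∂_{k+1}, so:

  H_0: rank C_0 − rank ∂_1 = 6 − 5 = 1, and the invariant factors of ∂_1 are all 1, so H_0 ≅ Z.
  H_1: rank ker ∂_1 − rank ∂_2 = (12 − 5) − 7 = 0, and the invariant factors of ∂_2 are all 1, so H_1 ≅ 0.
  H_2: rank ker ∂_2 − rank ∂_3 = (8 − 7) − 0 = 1, and there is no ∂_3, so H_2 ≅ Z.

(K is a triangulation of the 2-sphere S^2.)

H_0 = Z,  H_1 = 0,  H_2 = Z.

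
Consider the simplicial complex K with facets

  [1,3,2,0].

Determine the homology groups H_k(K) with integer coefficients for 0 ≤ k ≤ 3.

We work with the vertex ordering 0 < 1 < 2 < 3. The simplices of K, each written with vertices in increasing order, are:

  0-simplices (4): [0], [1], [2], [3]
  1-simplices (6): [0,1], [0,2], [0,3], [1,2], [1,3], [2,3]
  2-simplices (4): [0,1,2], [0,1,3], [0,2,3], [1,2,3]
  3-simplices (1): [0,1,2,3]

Hence C_0 ≅ Z^4, C_1 ≅ Z^6, C_2 ≅ Z^4, C_3 ≅ Z^1.

Boundary ∂_1: C_1 → C_0 sends each edge [p,q] (with p < q) to q − p.
The 4×6 boundary matrix has rank 3 and Smith normal form diag(1,1,1).

Boundary ∂_2: C_2 → C_1 sends each 2-simplex [p,q,r] to [q,r] − [p,r] + [p,q]. For instance
  ∂[0,2,3] = [2,3] − [0,3] + [0,2],
  ∂[0,1,2] = [1,2] − [0,2] + [0,1].
As a 6×4 matrix over Z this has rank 3, with invariant factors (1,1,1).

The boundary map ∂_3: C_3 → C_2 sends each 3-simplex σ to the alternating sum Σ_i (−1)^i (σ with its i-th vertex removed). For instance
  ∂[0,1,2,3] = [1,2,3] − [0,2,3] + [0,1,3] − [0,1,2].
This gives a 4×1 integer matrix of rank 1; reducing to Smith normal form yields diagonal entries (1).

Now H_k = ker ∂_k / im ∂_{k+1}, so:

  H_0: rank C_0 − rank ∂_1 = 4 − 3 = 1, and the invariant factors of ∂_1 are all 1, so H_0 = Z.
  H_1: rank ker ∂_1 − rank ∂_2 = (6 − 3) − 3 = 0, and the invariant factors of ∂_2 are all 1, so H_1 = 0.
  H_2: rank ker ∂_2 − rank ∂_3 = (4 − 3) − 1 = 0, and the invariant factors of ∂_3 are all 1, so H_2 = 0.
  H_3: rank ker ∂_3 − rank ∂_4 = (1 − 1) − 0 = 0, and there is no ∂_4, so H_3 = 0.

H_0 = Z,  H_1 = 0,  H_2 = 0,  H_3 = 0.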